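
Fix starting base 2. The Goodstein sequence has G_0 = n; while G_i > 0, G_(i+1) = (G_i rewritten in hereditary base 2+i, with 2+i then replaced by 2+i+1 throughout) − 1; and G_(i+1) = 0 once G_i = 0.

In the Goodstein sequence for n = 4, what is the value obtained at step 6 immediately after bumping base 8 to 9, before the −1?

4 —HB2→ 2^2 —bump→ 3^3 = 27 —(−1)→ 26
26 —HB3→ 2·3^2 + 2·3 + 2 —bump→ 2·4^2 + 2·4 + 2 = 42 —(−1)→ 41
41 —HB4→ 2·4^2 + 2·4 + 1 —bump→ 2·5^2 + 2·5 + 1 = 61 —(−1)→ 60
60 —HB5→ 2·5^2 + 2·5 —bump→ 2·6^2 + 2·6 = 84 —(−1)→ 83
83 —HB6→ 2·6^2 + 6 + 5 —bump→ 2·7^2 + 7 + 5 = 110 —(−1)→ 109
109 —HB7→ 2·7^2 + 7 + 4 —bump→ 2·8^2 + 8 + 4 = 140 —(−1)→ 139
139 —HB8→ 2·8^2 + 8 + 3 —bump→ 2·9^2 + 9 + 3 = 174 —(−1)→ 173

174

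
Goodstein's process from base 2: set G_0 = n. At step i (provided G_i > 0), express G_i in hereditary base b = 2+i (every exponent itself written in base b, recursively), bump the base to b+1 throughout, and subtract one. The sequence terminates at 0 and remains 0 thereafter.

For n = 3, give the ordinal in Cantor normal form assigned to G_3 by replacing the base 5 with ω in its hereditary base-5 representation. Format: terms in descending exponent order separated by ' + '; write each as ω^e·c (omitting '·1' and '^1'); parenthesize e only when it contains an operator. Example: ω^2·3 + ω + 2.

3 —HB2→ 2 + 1 —bump→ 3 + 1 = 4 —(−1)→ 3
3 —HB3→ 3 —bump→ 4 = 4 —(−1)→ 3
3 —HB4→ 3 —bump→ 3 = 3 —(−1)→ 2
2 —HB5→ 2 —bump→ 2 = 2 —(−1)→ 1

2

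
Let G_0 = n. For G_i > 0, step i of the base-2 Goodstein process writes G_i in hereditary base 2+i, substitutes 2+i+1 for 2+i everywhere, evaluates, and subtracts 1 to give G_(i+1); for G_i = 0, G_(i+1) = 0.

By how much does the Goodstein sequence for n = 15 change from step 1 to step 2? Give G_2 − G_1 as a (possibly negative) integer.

i=0: 15 = 2^(2 + 1) + 2^2 + 2 + 1 (b=2); 2→3: 3^(3 + 1) + 3^3 + 3 + 1 = 112; 112−1 = 111
i=1: 111 = 3^(3 + 1) + 3^3 + 3 (b=3); 3→4: 4^(4 + 1) + 4^4 + 4 = 1284; 1284−1 = 1283

1172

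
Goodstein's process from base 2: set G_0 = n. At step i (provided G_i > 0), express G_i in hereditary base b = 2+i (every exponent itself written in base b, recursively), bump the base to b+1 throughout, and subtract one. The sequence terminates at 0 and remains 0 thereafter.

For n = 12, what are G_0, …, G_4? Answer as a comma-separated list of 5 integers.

i=0: 12 = 2^(2 + 1) + 2^2 (b=2); 2→3: 3^(3 + 1) + 3^3 = 108; 108−1 = 107
i=1: 107 = 3^(3 + 1) + 2·3^2 + 2·3 + 2 (b=3); 3→4: 4^(4 + 1) + 2·4^2 + 2·4 + 2 = 1066; 1066−1 = 1065
i=2: 1065 = 4^(4 + 1) + 2·4^2 + 2·4 + 1 (b=4); 4→5: 5^(5 + 1) + 2·5^2 + 2·5 + 1 = 15686; 15686−1 = 15685
i=3: 15685 = 5^(5 + 1) + 2·5^2 + 2·5 (b=5); 5→6: 6^(6 + 1) + 2·6^2 + 2·6 = 280020; 280020−1 = 280019

12, 107, 1065, 15685, 280019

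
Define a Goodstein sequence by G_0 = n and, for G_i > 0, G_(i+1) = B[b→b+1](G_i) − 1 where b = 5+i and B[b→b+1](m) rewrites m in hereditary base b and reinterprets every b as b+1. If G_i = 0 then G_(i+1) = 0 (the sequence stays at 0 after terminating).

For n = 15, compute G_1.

17

15 —HB5→ 3·5 —bump→ 3·6 = 18 —(−1)→ 17
17 —HB6→ 2·6 + 5 —bump→ 2·7 + 5 = 19 —(−1)→ 18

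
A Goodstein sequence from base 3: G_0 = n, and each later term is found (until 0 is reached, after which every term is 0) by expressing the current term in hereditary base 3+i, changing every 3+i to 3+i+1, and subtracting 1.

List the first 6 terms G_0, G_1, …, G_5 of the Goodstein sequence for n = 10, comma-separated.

10, 16, 24, 27, 30, 33

step 0: 10 = 3^2 + 1; sub 4 for 3: 4^2 + 1; = 17; G_1 = 17−1 = 16
step 1: 16 = 4^2; sub 5 for 4: 5^2; = 25; G_2 = 25−1 = 24
step 2: 24 = 4·5 + 4; sub 6 for 5: 4·6 + 4; = 28; G_3 = 28−1 = 27
step 3: 27 = 4·6 + 3; sub 7 for 6: 4·7 + 3; = 31; G_4 = 31−1 = 30
step 4: 30 = 4·7 + 2; sub 8 for 7: 4·8 + 2; = 34; G_5 = 34−1 = 33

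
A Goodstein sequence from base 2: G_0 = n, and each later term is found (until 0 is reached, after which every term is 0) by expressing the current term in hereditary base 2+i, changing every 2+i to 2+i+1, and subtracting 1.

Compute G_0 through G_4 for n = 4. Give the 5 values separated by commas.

G_0 = 4. HB_2(4) = 2^2. Bump = 27. G_1 = 26.
G_1 = 26. HB_3(26) = 2·3^2 + 2·3 + 2. Bump = 42. G_2 = 41.
G_2 = 41. HB_4(41) = 2·4^2 + 2·4 + 1. Bump = 61. G_3 = 60.
G_3 = 60. HB_5(60) = 2·5^2 + 2·5. Bump = 84. G_4 = 83.

4, 26, 41, 60, 83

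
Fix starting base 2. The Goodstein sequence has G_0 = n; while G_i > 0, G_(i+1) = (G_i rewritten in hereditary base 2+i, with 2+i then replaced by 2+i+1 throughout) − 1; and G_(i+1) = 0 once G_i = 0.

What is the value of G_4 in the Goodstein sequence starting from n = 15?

326593

base 2: 15 = 2^(2 + 1) + 2^2 + 2 + 1; at 3: 3^(3 + 1) + 3^3 + 3 + 1 = 112; next = 111
base 3: 111 = 3^(3 + 1) + 3^3 + 3; at 4: 4^(4 + 1) + 4^4 + 4 = 1284; next = 1283
base 4: 1283 = 4^(4 + 1) + 4^4 + 3; at 5: 5^(5 + 1) + 5^5 + 3 = 18753; next = 18752
base 5: 18752 = 5^(5 + 1) + 5^5 + 2; at 6: 6^(6 + 1) + 6^6 + 2 = 326594; next = 326593
base 6: 326593 = 6^(6 + 1) + 6^6 + 1; at 7: 7^(7 + 1) + 7^7 + 1 = 6588345; next = 6588344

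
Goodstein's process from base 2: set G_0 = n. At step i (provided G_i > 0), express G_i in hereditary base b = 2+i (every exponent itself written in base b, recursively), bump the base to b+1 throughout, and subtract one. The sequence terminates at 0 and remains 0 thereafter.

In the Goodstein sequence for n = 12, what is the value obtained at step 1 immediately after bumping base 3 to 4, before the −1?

1066

G_0=12  [base 2] 2^(2 + 1) + 2^2  →[2↦3]→  3^(3 + 1) + 3^3 = 108  −1 ⇒ G_1=107
G_1=107  [base 3] 3^(3 + 1) + 2·3^2 + 2·3 + 2  →[3↦4]→  4^(4 + 1) + 2·4^2 + 2·4 + 2 = 1066  −1 ⇒ G_2=1065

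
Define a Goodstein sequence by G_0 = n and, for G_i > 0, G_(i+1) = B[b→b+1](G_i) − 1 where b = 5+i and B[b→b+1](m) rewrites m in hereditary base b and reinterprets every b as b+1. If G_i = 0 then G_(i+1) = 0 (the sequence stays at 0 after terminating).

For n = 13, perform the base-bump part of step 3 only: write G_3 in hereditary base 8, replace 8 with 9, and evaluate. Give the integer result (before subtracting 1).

i=0: 13 = 2·5 + 3 (b=5); 5→6: 2·6 + 3 = 15; 15−1 = 14
i=1: 14 = 2·6 + 2 (b=6); 6→7: 2·7 + 2 = 16; 16−1 = 15
i=2: 15 = 2·7 + 1 (b=7); 7→8: 2·8 + 1 = 17; 17−1 = 16

18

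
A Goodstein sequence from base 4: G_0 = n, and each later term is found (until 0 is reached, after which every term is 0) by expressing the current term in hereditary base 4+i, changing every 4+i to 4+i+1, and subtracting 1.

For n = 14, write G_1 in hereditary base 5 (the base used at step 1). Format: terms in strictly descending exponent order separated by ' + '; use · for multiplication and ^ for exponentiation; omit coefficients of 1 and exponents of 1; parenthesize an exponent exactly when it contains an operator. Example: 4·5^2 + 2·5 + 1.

G_0 = 14. HB_4(14) = 3·4 + 2. Bump = 17. G_1 = 16.
G_1 = 16. HB_5(16) = 3·5 + 1. Bump = 19. G_2 = 18.

3·5 + 1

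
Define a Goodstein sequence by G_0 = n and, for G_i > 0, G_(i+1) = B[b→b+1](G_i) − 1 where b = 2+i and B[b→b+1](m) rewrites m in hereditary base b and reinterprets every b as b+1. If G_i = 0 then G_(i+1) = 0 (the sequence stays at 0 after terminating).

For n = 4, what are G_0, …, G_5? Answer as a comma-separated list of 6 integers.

G_0 = 4. HB_2(4) = 2^2. Bump = 27. G_1 = 26.
G_1 = 26. HB_3(26) = 2·3^2 + 2·3 + 2. Bump = 42. G_2 = 41.
G_2 = 41. HB_4(41) = 2·4^2 + 2·4 + 1. Bump = 61. G_3 = 60.
G_3 = 60. HB_5(60) = 2·5^2 + 2·5. Bump = 84. G_4 = 83.
G_4 = 83. HB_6(83) = 2·6^2 + 6 + 5. Bump = 110. G_5 = 109.

4, 26, 41, 60, 83, 109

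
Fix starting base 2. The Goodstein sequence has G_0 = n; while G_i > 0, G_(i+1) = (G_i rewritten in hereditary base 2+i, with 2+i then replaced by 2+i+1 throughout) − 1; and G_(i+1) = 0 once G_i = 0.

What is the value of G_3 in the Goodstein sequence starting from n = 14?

18750

step 0: 14 = 2^(2 + 1) + 2^2 + 2; sub 3 for 2: 3^(3 + 1) + 3^3 + 3; = 111; G_1 = 111−1 = 110
step 1: 110 = 3^(3 + 1) + 3^3 + 2; sub 4 for 3: 4^(4 + 1) + 4^4 + 2; = 1282; G_2 = 1282−1 = 1281
step 2: 1281 = 4^(4 + 1) + 4^4 + 1; sub 5 for 4: 5^(5 + 1) + 5^5 + 1; = 18751; G_3 = 18751−1 = 18750
step 3: 18750 = 5^(5 + 1) + 5^5; sub 6 for 5: 6^(6 + 1) + 6^6; = 326592; G_4 = 326592−1 = 326591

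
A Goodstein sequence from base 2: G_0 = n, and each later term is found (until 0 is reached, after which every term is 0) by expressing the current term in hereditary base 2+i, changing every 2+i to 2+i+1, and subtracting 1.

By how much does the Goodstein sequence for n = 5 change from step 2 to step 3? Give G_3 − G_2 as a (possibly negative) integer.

i=0: 5 = 2^2 + 1 (b=2); 2→3: 3^3 + 1 = 28; 28−1 = 27
i=1: 27 = 3^3 (b=3); 3→4: 4^4 = 256; 256−1 = 255
i=2: 255 = 3·4^3 + 3·4^2 + 3·4 + 3 (b=4); 4→5: 3·5^3 + 3·5^2 + 3·5 + 3 = 468; 468−1 = 467

212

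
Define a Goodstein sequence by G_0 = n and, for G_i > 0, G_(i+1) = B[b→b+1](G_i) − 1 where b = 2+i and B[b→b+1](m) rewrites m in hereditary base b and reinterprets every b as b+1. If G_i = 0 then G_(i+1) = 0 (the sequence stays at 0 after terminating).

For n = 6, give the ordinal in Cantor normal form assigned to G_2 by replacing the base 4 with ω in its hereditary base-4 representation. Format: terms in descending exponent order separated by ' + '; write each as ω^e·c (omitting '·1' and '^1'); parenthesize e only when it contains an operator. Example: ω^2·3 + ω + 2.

G_0 = 6. HB_2(6) = 2^2 + 2. Bump = 30. G_1 = 29.
G_1 = 29. HB_3(29) = 3^3 + 2. Bump = 258. G_2 = 257.

ω^ω + 1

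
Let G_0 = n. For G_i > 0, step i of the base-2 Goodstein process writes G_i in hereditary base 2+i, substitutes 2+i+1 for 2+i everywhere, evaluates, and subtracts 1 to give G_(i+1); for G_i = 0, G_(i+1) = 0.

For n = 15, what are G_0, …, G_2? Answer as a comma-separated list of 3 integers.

[0] 15 ≡ 2^(2 + 1) + 2^2 + 2 + 1 (base 2). Lift 3: 112. −1: 111.
[1] 111 ≡ 3^(3 + 1) + 3^3 + 3 (base 3). Lift 4: 1284. −1: 1283.

15, 111, 1283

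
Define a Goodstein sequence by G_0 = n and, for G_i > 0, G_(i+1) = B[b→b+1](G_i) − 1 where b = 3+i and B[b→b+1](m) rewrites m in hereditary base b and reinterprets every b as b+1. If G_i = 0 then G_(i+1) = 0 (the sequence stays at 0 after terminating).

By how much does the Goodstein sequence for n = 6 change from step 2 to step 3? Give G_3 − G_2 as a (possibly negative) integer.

6 —HB3→ 2·3 —bump→ 2·4 = 8 —(−1)→ 7
7 —HB4→ 4 + 3 —bump→ 5 + 3 = 8 —(−1)→ 7
7 —HB5→ 5 + 2 —bump→ 6 + 2 = 8 —(−1)→ 7

0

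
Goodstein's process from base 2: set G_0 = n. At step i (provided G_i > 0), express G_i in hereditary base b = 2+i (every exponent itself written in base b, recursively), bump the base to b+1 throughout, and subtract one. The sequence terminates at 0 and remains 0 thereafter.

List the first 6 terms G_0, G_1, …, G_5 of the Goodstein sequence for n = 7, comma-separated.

G_0=7  [base 2] 2^2 + 2 + 1  →[2↦3]→  3^3 + 3 + 1 = 31  −1 ⇒ G_1=30
G_1=30  [base 3] 3^3 + 3  →[3↦4]→  4^4 + 4 = 260  −1 ⇒ G_2=259
G_2=259  [base 4] 4^4 + 3  →[4↦5]→  5^5 + 3 = 3128  −1 ⇒ G_3=3127
G_3=3127  [base 5] 5^5 + 2  →[5↦6]→  6^6 + 2 = 46658  −1 ⇒ G_4=46657
G_4=46657  [base 6] 6^6 + 1  →[6↦7]→  7^7 + 1 = 823544  −1 ⇒ G_5=823543

7, 30, 259, 3127, 46657, 823543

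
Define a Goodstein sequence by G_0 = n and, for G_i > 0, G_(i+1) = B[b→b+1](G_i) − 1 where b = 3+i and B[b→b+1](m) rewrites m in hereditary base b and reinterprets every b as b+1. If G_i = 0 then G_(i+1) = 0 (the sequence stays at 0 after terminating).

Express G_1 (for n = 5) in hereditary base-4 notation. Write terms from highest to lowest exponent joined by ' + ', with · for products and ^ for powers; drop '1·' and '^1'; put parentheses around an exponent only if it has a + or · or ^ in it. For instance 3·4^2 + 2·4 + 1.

(0) 5|_3 = 3 + 2 ↦ 4 + 2|_4 = 6 ⇒ 5
(1) 5|_4 = 4 + 1 ↦ 5 + 1|_5 = 6 ⇒ 5

4 + 1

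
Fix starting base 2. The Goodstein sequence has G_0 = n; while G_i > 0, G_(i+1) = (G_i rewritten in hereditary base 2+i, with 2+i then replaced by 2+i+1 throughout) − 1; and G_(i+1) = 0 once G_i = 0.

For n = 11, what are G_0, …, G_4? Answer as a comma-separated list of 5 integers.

[0] 11 ≡ 2^(2 + 1) + 2 + 1 (base 2). Lift 3: 85. −1: 84.
[1] 84 ≡ 3^(3 + 1) + 3 (base 3). Lift 4: 1028. −1: 1027.
[2] 1027 ≡ 4^(4 + 1) + 3 (base 4). Lift 5: 15628. −1: 15627.
[3] 15627 ≡ 5^(5 + 1) + 2 (base 5). Lift 6: 279938. −1: 279937.

11, 84, 1027, 15627, 279937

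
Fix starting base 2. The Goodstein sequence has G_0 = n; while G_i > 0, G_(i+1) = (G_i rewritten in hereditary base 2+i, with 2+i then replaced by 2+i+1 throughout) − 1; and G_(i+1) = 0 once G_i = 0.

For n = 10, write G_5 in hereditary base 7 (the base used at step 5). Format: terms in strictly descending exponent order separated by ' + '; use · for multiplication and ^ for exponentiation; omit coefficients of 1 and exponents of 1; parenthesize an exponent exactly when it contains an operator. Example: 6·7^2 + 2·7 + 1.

step 0: 10 = 2^(2 + 1) + 2; sub 3 for 2: 3^(3 + 1) + 3; = 84; G_1 = 84−1 = 83
step 1: 83 = 3^(3 + 1) + 2; sub 4 for 3: 4^(4 + 1) + 2; = 1026; G_2 = 1026−1 = 1025
step 2: 1025 = 4^(4 + 1) + 1; sub 5 for 4: 5^(5 + 1) + 1; = 15626; G_3 = 15626−1 = 15625
step 3: 15625 = 5^(5 + 1); sub 6 for 5: 6^(6 + 1); = 279936; G_4 = 279936−1 = 279935
step 4: 279935 = 5·6^6 + 5·6^5 + 5·6^4 + 5·6^3 + 5·6^2 + 5·6 + 5; sub 7 for 6: 5·7^7 + 5·7^5 + 5·7^4 + 5·7^3 + 5·7^2 + 5·7 + 5; = 4215755; G_5 = 4215755−1 = 4215754
step 5: 4215754 = 5·7^7 + 5·7^5 + 5·7^4 + 5·7^3 + 5·7^2 + 5·7 + 4; sub 8 for 7: 5·8^8 + 5·8^5 + 5·8^4 + 5·8^3 + 5·8^2 + 5·8 + 4; = 84073324; G_6 = 84073324−1 = 84073323

5·7^7 + 5·7^5 + 5·7^4 + 5·7^3 + 5·7^2 + 5·7 + 4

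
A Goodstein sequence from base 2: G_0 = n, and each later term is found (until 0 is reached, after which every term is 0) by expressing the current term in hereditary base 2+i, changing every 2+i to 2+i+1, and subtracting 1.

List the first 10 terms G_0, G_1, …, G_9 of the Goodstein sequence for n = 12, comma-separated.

[0] 12 ≡ 2^(2 + 1) + 2^2 (base 2). Lift 3: 108. −1: 107.
[1] 107 ≡ 3^(3 + 1) + 2·3^2 + 2·3 + 2 (base 3). Lift 4: 1066. −1: 1065.
[2] 1065 ≡ 4^(4 + 1) + 2·4^2 + 2·4 + 1 (base 4). Lift 5: 15686. −1: 15685.
[3] 15685 ≡ 5^(5 + 1) + 2·5^2 + 2·5 (base 5). Lift 6: 280020. −1: 280019.
[4] 280019 ≡ 6^(6 + 1) + 2·6^2 + 6 + 5 (base 6). Lift 7: 5764911. −1: 5764910.
[5] 5764910 ≡ 7^(7 + 1) + 2·7^2 + 7 + 4 (base 7). Lift 8: 134217868. −1: 134217867.
[6] 134217867 ≡ 8^(8 + 1) + 2·8^2 + 8 + 3 (base 8). Lift 9: 3486784575. −1: 3486784574.
[7] 3486784574 ≡ 9^(9 + 1) + 2·9^2 + 9 + 2 (base 9). Lift 10: 100000000212. −1: 100000000211.
[8] 100000000211 ≡ 10^(10 + 1) + 2·10^2 + 10 + 1 (base 10). Lift 11: 3138428376975. −1: 3138428376974.

12, 107, 1065, 15685, 280019, 5764910, 134217867, 3486784574, 100000000211, 3138428376974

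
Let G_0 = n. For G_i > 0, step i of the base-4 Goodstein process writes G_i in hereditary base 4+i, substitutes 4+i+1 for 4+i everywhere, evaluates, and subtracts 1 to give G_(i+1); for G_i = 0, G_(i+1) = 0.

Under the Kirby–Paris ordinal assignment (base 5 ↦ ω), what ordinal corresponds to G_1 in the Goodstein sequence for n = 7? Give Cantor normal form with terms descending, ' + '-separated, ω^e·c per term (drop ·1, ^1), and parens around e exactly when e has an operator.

G_0=7  [base 4] 4 + 3  →[4↦5]→  5 + 3 = 8  −1 ⇒ G_1=7
G_1=7  [base 5] 5 + 2  →[5↦6]→  6 + 2 = 8  −1 ⇒ G_2=7

ω + 2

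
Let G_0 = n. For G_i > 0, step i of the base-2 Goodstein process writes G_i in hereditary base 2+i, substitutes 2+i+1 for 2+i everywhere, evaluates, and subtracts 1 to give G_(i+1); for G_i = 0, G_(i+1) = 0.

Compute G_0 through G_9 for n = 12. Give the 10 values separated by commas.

12, 107, 1065, 15685, 280019, 5764910, 134217867, 3486784574, 100000000211, 3138428376974

base 2: 12 = 2^(2 + 1) + 2^2; at 3: 3^(3 + 1) + 3^3 = 108; next = 107
base 3: 107 = 3^(3 + 1) + 2·3^2 + 2·3 + 2; at 4: 4^(4 + 1) + 2·4^2 + 2·4 + 2 = 1066; next = 1065
base 4: 1065 = 4^(4 + 1) + 2·4^2 + 2·4 + 1; at 5: 5^(5 + 1) + 2·5^2 + 2·5 + 1 = 15686; next = 15685
base 5: 15685 = 5^(5 + 1) + 2·5^2 + 2·5; at 6: 6^(6 + 1) + 2·6^2 + 2·6 = 280020; next = 280019
base 6: 280019 = 6^(6 + 1) + 2·6^2 + 6 + 5; at 7: 7^(7 + 1) + 2·7^2 + 7 + 5 = 5764911; next = 5764910
base 7: 5764910 = 7^(7 + 1) + 2·7^2 + 7 + 4; at 8: 8^(8 + 1) + 2·8^2 + 8 + 4 = 134217868; next = 134217867
base 8: 134217867 = 8^(8 + 1) + 2·8^2 + 8 + 3; at 9: 9^(9 + 1) + 2·9^2 + 9 + 3 = 3486784575; next = 3486784574
base 9: 3486784574 = 9^(9 + 1) + 2·9^2 + 9 + 2; at 10: 10^(10 + 1) + 2·10^2 + 10 + 2 = 100000000212; next = 100000000211
base 10: 100000000211 = 10^(10 + 1) + 2·10^2 + 10 + 1; at 11: 11^(11 + 1) + 2·11^2 + 11 + 1 = 3138428376975; next = 3138428376974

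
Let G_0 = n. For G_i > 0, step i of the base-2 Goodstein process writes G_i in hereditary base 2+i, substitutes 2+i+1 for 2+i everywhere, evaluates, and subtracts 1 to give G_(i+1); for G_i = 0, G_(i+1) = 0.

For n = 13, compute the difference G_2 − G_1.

[0] 13 ≡ 2^(2 + 1) + 2^2 + 1 (base 2). Lift 3: 109. −1: 108.
[1] 108 ≡ 3^(3 + 1) + 3^3 (base 3). Lift 4: 1280. −1: 1279.

1171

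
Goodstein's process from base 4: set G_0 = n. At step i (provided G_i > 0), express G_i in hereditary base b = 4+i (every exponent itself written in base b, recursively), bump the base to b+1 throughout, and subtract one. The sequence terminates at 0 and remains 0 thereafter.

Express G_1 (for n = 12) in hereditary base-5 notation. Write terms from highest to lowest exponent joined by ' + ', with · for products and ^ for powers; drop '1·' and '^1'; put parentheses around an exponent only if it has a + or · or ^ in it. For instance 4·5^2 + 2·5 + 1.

i=0: 12 = 3·4 (b=4); 4→5: 3·5 = 15; 15−1 = 14
i=1: 14 = 2·5 + 4 (b=5); 5→6: 2·6 + 4 = 16; 16−1 = 15

2·5 + 4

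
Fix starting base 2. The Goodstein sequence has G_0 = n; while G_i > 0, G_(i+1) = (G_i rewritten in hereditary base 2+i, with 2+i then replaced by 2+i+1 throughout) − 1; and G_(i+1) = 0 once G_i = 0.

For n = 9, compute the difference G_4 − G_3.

130901

[0] 9 ≡ 2^(2 + 1) + 1 (base 2). Lift 3: 82. −1: 81.
[1] 81 ≡ 3^(3 + 1) (base 3). Lift 4: 1024. −1: 1023.
[2] 1023 ≡ 3·4^4 + 3·4^3 + 3·4^2 + 3·4 + 3 (base 4). Lift 5: 9843. −1: 9842.
[3] 9842 ≡ 3·5^5 + 3·5^3 + 3·5^2 + 3·5 + 2 (base 5). Lift 6: 140744. −1: 140743.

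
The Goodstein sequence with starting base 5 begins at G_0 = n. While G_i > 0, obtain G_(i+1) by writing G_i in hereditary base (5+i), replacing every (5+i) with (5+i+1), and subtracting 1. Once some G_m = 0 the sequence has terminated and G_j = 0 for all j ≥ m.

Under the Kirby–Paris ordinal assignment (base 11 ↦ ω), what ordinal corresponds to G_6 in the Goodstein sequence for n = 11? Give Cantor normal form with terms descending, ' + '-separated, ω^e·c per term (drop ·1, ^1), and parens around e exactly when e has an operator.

G_0 = 11. HB_5(11) = 2·5 + 1. Bump = 13. G_1 = 12.
G_1 = 12. HB_6(12) = 2·6. Bump = 14. G_2 = 13.
G_2 = 13. HB_7(13) = 7 + 6. Bump = 14. G_3 = 13.
G_3 = 13. HB_8(13) = 8 + 5. Bump = 14. G_4 = 13.
G_4 = 13. HB_9(13) = 9 + 4. Bump = 14. G_5 = 13.
G_5 = 13. HB_10(13) = 10 + 3. Bump = 14. G_6 = 13.
G_6 = 13. HB_11(13) = 11 + 2. Bump = 14. G_7 = 13.

ω + 2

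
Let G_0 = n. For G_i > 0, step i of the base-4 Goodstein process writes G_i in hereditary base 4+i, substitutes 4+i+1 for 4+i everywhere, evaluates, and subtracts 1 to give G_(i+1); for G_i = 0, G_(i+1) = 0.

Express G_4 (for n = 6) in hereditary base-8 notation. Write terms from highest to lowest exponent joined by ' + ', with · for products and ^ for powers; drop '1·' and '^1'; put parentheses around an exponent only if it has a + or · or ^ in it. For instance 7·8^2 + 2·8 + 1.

6 —HB4→ 4 + 2 —bump→ 5 + 2 = 7 —(−1)→ 6
6 —HB5→ 5 + 1 —bump→ 6 + 1 = 7 —(−1)→ 6
6 —HB6→ 6 —bump→ 7 = 7 —(−1)→ 6
6 —HB7→ 6 —bump→ 6 = 6 —(−1)→ 5

5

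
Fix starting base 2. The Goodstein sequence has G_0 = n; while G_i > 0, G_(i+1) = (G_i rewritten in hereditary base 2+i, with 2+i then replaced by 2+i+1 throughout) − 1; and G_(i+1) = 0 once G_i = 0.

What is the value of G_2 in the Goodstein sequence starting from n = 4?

4 —HB2→ 2^2 —bump→ 3^3 = 27 —(−1)→ 26
26 —HB3→ 2·3^2 + 2·3 + 2 —bump→ 2·4^2 + 2·4 + 2 = 42 —(−1)→ 41
41 —HB4→ 2·4^2 + 2·4 + 1 —bump→ 2·5^2 + 2·5 + 1 = 61 —(−1)→ 60

41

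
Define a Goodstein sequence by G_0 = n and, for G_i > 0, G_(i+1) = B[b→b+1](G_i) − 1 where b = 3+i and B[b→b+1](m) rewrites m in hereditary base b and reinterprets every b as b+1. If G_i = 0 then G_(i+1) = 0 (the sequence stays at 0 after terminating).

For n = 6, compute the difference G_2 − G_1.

step 0: 6 = 2·3; sub 4 for 3: 2·4; = 8; G_1 = 8−1 = 7
step 1: 7 = 4 + 3; sub 5 for 4: 5 + 3; = 8; G_2 = 8−1 = 7

0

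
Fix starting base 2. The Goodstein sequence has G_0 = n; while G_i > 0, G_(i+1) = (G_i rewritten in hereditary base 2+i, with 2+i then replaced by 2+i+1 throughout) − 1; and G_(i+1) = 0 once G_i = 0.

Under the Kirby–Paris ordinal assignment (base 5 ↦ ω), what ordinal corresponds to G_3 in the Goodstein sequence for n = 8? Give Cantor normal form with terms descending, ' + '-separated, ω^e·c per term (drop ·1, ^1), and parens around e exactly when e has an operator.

base 2: 8 = 2^(2 + 1); at 3: 3^(3 + 1) = 81; next = 80
base 3: 80 = 2·3^3 + 2·3^2 + 2·3 + 2; at 4: 2·4^4 + 2·4^2 + 2·4 + 2 = 554; next = 553
base 4: 553 = 2·4^4 + 2·4^2 + 2·4 + 1; at 5: 2·5^5 + 2·5^2 + 2·5 + 1 = 6311; next = 6310
base 5: 6310 = 2·5^5 + 2·5^2 + 2·5; at 6: 2·6^6 + 2·6^2 + 2·6 = 93396; next = 93395

ω^ω·2 + ω^2·2 + ω·2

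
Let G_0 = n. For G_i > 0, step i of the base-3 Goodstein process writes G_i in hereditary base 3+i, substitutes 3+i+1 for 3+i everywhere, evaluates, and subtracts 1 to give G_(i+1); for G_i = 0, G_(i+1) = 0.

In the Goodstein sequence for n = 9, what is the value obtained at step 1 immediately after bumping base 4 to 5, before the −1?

base 3: 9 = 3^2; at 4: 4^2 = 16; next = 15
base 4: 15 = 3·4 + 3; at 5: 3·5 + 3 = 18; next = 17

18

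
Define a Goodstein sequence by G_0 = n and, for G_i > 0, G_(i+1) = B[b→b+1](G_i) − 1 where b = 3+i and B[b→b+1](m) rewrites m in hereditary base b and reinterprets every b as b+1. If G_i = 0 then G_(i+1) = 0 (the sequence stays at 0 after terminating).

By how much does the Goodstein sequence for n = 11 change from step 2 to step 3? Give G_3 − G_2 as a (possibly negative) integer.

11 —HB3→ 3^2 + 2 —bump→ 4^2 + 2 = 18 —(−1)→ 17
17 —HB4→ 4^2 + 1 —bump→ 5^2 + 1 = 26 —(−1)→ 25
25 —HB5→ 5^2 —bump→ 6^2 = 36 —(−1)→ 35

10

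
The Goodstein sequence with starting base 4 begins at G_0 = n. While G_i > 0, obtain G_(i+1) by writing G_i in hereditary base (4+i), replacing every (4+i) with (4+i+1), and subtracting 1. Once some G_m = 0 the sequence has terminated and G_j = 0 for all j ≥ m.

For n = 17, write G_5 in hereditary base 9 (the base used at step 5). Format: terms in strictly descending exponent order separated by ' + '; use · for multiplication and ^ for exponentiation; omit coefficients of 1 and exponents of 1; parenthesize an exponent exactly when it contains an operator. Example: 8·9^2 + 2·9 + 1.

5·9 + 2

G_0 = 17. HB_4(17) = 4^2 + 1. Bump = 26. G_1 = 25.
G_1 = 25. HB_5(25) = 5^2. Bump = 36. G_2 = 35.
G_2 = 35. HB_6(35) = 5·6 + 5. Bump = 40. G_3 = 39.
G_3 = 39. HB_7(39) = 5·7 + 4. Bump = 44. G_4 = 43.
G_4 = 43. HB_8(43) = 5·8 + 3. Bump = 48. G_5 = 47.
G_5 = 47. HB_9(47) = 5·9 + 2. Bump = 52. G_6 = 51.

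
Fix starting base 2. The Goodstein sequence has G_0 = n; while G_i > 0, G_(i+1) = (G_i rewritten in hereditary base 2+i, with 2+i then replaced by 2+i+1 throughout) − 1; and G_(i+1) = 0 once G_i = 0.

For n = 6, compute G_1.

[0] 6 ≡ 2^2 + 2 (base 2). Lift 3: 30. −1: 29.
[1] 29 ≡ 3^3 + 2 (base 3). Lift 4: 258. −1: 257.

29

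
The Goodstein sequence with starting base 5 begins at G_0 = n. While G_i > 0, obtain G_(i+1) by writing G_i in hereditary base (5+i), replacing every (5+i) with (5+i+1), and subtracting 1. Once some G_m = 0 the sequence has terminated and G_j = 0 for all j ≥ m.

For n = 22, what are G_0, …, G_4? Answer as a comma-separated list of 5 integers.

22, 25, 28, 31, 33

22 —HB5→ 4·5 + 2 —bump→ 4·6 + 2 = 26 —(−1)→ 25
25 —HB6→ 4·6 + 1 —bump→ 4·7 + 1 = 29 —(−1)→ 28
28 —HB7→ 4·7 —bump→ 4·8 = 32 —(−1)→ 31
31 —HB8→ 3·8 + 7 —bump→ 3·9 + 7 = 34 —(−1)→ 33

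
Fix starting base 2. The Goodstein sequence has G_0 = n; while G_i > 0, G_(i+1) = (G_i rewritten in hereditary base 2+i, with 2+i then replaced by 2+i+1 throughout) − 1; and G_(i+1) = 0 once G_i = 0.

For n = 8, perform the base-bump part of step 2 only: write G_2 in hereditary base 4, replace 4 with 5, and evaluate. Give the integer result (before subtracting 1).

6311

base 2: 8 = 2^(2 + 1); at 3: 3^(3 + 1) = 81; next = 80
base 3: 80 = 2·3^3 + 2·3^2 + 2·3 + 2; at 4: 2·4^4 + 2·4^2 + 2·4 + 2 = 554; next = 553
base 4: 553 = 2·4^4 + 2·4^2 + 2·4 + 1; at 5: 2·5^5 + 2·5^2 + 2·5 + 1 = 6311; next = 6310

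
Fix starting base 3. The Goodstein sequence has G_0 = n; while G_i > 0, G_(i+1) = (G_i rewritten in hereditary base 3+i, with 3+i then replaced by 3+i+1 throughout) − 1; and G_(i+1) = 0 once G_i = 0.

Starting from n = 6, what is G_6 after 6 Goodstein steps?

(0) 6|_3 = 2·3 ↦ 2·4|_4 = 8 ⇒ 7
(1) 7|_4 = 4 + 3 ↦ 5 + 3|_5 = 8 ⇒ 7
(2) 7|_5 = 5 + 2 ↦ 6 + 2|_6 = 8 ⇒ 7
(3) 7|_6 = 6 + 1 ↦ 7 + 1|_7 = 8 ⇒ 7
(4) 7|_7 = 7 ↦ 8|_8 = 8 ⇒ 7
(5) 7|_8 = 7 ↦ 7|_9 = 7 ⇒ 6
(6) 6|_9 = 6 ↦ 6|_10 = 6 ⇒ 5

6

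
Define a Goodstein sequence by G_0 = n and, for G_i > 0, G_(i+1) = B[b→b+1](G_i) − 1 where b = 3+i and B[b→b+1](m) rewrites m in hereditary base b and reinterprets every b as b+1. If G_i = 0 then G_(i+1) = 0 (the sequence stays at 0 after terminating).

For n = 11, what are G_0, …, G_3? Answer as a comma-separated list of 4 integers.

11 —HB3→ 3^2 + 2 —bump→ 4^2 + 2 = 18 —(−1)→ 17
17 —HB4→ 4^2 + 1 —bump→ 5^2 + 1 = 26 —(−1)→ 25
25 —HB5→ 5^2 —bump→ 6^2 = 36 —(−1)→ 35

11, 17, 25, 35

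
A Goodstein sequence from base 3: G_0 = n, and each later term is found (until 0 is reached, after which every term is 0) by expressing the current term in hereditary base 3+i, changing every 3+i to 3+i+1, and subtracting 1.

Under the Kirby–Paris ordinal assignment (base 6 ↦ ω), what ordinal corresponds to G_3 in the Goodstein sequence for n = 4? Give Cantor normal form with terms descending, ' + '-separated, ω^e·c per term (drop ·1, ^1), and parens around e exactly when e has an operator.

G_0=4  [base 3] 3 + 1  →[3↦4]→  4 + 1 = 5  −1 ⇒ G_1=4
G_1=4  [base 4] 4  →[4↦5]→  5 = 5  −1 ⇒ G_2=4
G_2=4  [base 5] 4  →[5↦6]→  4 = 4  −1 ⇒ G_3=3
G_3=3  [base 6] 3  →[6↦7]→  3 = 3  −1 ⇒ G_4=2

3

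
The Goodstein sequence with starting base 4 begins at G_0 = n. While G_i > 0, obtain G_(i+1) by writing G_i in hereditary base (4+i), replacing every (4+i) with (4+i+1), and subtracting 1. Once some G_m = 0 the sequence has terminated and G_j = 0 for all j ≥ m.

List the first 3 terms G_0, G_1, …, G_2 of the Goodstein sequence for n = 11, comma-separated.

11, 12, 13

base 4: 11 = 2·4 + 3; at 5: 2·5 + 3 = 13; next = 12
base 5: 12 = 2·5 + 2; at 6: 2·6 + 2 = 14; next = 13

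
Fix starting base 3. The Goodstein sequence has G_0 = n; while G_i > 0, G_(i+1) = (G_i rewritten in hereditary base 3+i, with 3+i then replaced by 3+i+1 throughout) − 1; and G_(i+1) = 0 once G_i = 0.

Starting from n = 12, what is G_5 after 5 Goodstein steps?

G_0 = 12. HB_3(12) = 3^2 + 3. Bump = 20. G_1 = 19.
G_1 = 19. HB_4(19) = 4^2 + 3. Bump = 28. G_2 = 27.
G_2 = 27. HB_5(27) = 5^2 + 2. Bump = 38. G_3 = 37.
G_3 = 37. HB_6(37) = 6^2 + 1. Bump = 50. G_4 = 49.
G_4 = 49. HB_7(49) = 7^2. Bump = 64. G_5 = 63.
G_5 = 63. HB_8(63) = 7·8 + 7. Bump = 70. G_6 = 69.

63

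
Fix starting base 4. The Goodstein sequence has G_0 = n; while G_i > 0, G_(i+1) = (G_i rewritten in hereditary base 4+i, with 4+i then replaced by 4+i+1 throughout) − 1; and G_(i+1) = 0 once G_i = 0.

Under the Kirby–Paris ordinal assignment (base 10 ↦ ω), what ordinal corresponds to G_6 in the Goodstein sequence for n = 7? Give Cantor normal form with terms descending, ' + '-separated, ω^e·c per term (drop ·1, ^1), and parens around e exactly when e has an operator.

5

step 0: 7 = 4 + 3; sub 5 for 4: 5 + 3; = 8; G_1 = 8−1 = 7
step 1: 7 = 5 + 2; sub 6 for 5: 6 + 2; = 8; G_2 = 8−1 = 7
step 2: 7 = 6 + 1; sub 7 for 6: 7 + 1; = 8; G_3 = 8−1 = 7
step 3: 7 = 7; sub 8 for 7: 8; = 8; G_4 = 8−1 = 7
step 4: 7 = 7; sub 9 for 8: 7; = 7; G_5 = 7−1 = 6
step 5: 6 = 6; sub 10 for 9: 6; = 6; G_6 = 6−1 = 5
step 6: 5 = 5; sub 11 for 10: 5; = 5; G_7 = 5−1 = 4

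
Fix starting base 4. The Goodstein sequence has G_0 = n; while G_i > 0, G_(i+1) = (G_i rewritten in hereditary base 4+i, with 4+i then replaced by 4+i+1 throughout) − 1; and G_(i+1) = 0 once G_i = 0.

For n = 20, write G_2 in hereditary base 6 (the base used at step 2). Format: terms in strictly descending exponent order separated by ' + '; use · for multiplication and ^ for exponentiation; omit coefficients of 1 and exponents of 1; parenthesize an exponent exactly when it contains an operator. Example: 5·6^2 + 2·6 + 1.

6^2 + 3

(0) 20|_4 = 4^2 + 4 ↦ 5^2 + 5|_5 = 30 ⇒ 29
(1) 29|_5 = 5^2 + 4 ↦ 6^2 + 4|_6 = 40 ⇒ 39
(2) 39|_6 = 6^2 + 3 ↦ 7^2 + 3|_7 = 52 ⇒ 51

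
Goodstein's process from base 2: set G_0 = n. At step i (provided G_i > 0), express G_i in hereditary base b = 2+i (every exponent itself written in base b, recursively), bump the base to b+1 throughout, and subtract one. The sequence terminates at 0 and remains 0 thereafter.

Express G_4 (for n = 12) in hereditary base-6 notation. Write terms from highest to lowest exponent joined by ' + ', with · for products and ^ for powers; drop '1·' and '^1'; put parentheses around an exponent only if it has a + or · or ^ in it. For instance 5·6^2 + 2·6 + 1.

6^(6 + 1) + 2·6^2 + 6 + 5

12 —HB2→ 2^(2 + 1) + 2^2 —bump→ 3^(3 + 1) + 3^3 = 108 —(−1)→ 107
107 —HB3→ 3^(3 + 1) + 2·3^2 + 2·3 + 2 —bump→ 4^(4 + 1) + 2·4^2 + 2·4 + 2 = 1066 —(−1)→ 1065
1065 —HB4→ 4^(4 + 1) + 2·4^2 + 2·4 + 1 —bump→ 5^(5 + 1) + 2·5^2 + 2·5 + 1 = 15686 —(−1)→ 15685
15685 —HB5→ 5^(5 + 1) + 2·5^2 + 2·5 —bump→ 6^(6 + 1) + 2·6^2 + 2·6 = 280020 —(−1)→ 280019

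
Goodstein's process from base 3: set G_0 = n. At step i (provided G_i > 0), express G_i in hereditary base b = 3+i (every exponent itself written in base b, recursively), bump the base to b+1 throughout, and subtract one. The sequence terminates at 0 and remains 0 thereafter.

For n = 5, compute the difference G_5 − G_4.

-1

5 —HB3→ 3 + 2 —bump→ 4 + 2 = 6 —(−1)→ 5
5 —HB4→ 4 + 1 —bump→ 5 + 1 = 6 —(−1)→ 5
5 —HB5→ 5 —bump→ 6 = 6 —(−1)→ 5
5 —HB6→ 5 —bump→ 5 = 5 —(−1)→ 4
4 —HB7→ 4 —bump→ 4 = 4 —(−1)→ 3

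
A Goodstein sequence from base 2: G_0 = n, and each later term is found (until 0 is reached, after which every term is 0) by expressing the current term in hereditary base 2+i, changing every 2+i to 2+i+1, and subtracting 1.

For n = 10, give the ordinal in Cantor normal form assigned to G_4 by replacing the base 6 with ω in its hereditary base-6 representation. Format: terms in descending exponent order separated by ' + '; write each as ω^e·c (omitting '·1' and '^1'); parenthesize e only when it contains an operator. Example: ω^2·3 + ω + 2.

ω^ω·5 + ω^5·5 + ω^4·5 + ω^3·5 + ω^2·5 + ω·5 + 5

[0] 10 ≡ 2^(2 + 1) + 2 (base 2). Lift 3: 84. −1: 83.
[1] 83 ≡ 3^(3 + 1) + 2 (base 3). Lift 4: 1026. −1: 1025.
[2] 1025 ≡ 4^(4 + 1) + 1 (base 4). Lift 5: 15626. −1: 15625.
[3] 15625 ≡ 5^(5 + 1) (base 5). Lift 6: 279936. −1: 279935.
[4] 279935 ≡ 5·6^6 + 5·6^5 + 5·6^4 + 5·6^3 + 5·6^2 + 5·6 + 5 (base 6). Lift 7: 4215755. −1: 4215754.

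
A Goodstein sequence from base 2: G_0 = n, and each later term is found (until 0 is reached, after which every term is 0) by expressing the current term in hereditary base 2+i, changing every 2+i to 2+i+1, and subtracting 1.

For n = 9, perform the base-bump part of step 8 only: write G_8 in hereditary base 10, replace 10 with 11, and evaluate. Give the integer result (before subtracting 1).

855935016216

9 —HB2→ 2^(2 + 1) + 1 —bump→ 3^(3 + 1) + 1 = 82 —(−1)→ 81
81 —HB3→ 3^(3 + 1) —bump→ 4^(4 + 1) = 1024 —(−1)→ 1023
1023 —HB4→ 3·4^4 + 3·4^3 + 3·4^2 + 3·4 + 3 —bump→ 3·5^5 + 3·5^3 + 3·5^2 + 3·5 + 3 = 9843 —(−1)→ 9842
9842 —HB5→ 3·5^5 + 3·5^3 + 3·5^2 + 3·5 + 2 —bump→ 3·6^6 + 3·6^3 + 3·6^2 + 3·6 + 2 = 140744 —(−1)→ 140743
140743 —HB6→ 3·6^6 + 3·6^3 + 3·6^2 + 3·6 + 1 —bump→ 3·7^7 + 3·7^3 + 3·7^2 + 3·7 + 1 = 2471827 —(−1)→ 2471826
2471826 —HB7→ 3·7^7 + 3·7^3 + 3·7^2 + 3·7 —bump→ 3·8^8 + 3·8^3 + 3·8^2 + 3·8 = 50333400 —(−1)→ 50333399
50333399 —HB8→ 3·8^8 + 3·8^3 + 3·8^2 + 2·8 + 7 —bump→ 3·9^9 + 3·9^3 + 3·9^2 + 2·9 + 7 = 1162263922 —(−1)→ 1162263921
1162263921 —HB9→ 3·9^9 + 3·9^3 + 3·9^2 + 2·9 + 6 —bump→ 3·10^10 + 3·10^3 + 3·10^2 + 2·10 + 6 = 30000003326 —(−1)→ 30000003325
30000003325 —HB10→ 3·10^10 + 3·10^3 + 3·10^2 + 2·10 + 5 —bump→ 3·11^11 + 3·11^3 + 3·11^2 + 2·11 + 5 = 855935016216 —(−1)→ 855935016215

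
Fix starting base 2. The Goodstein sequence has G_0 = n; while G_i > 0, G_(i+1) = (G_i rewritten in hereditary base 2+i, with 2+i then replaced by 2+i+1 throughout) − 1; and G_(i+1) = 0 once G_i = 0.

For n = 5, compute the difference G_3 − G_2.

212

base 2: 5 = 2^2 + 1; at 3: 3^3 + 1 = 28; next = 27
base 3: 27 = 3^3; at 4: 4^4 = 256; next = 255
base 4: 255 = 3·4^3 + 3·4^2 + 3·4 + 3; at 5: 3·5^3 + 3·5^2 + 3·5 + 3 = 468; next = 467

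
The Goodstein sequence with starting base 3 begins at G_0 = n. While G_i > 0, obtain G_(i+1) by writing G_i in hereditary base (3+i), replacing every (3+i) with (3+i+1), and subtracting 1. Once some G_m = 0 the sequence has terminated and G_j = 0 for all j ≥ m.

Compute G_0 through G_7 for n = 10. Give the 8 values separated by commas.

10, 16, 24, 27, 30, 33, 36, 39

G_0=10  [base 3] 3^2 + 1  →[3↦4]→  4^2 + 1 = 17  −1 ⇒ G_1=16
G_1=16  [base 4] 4^2  →[4↦5]→  5^2 = 25  −1 ⇒ G_2=24
G_2=24  [base 5] 4·5 + 4  →[5↦6]→  4·6 + 4 = 28  −1 ⇒ G_3=27
G_3=27  [base 6] 4·6 + 3  →[6↦7]→  4·7 + 3 = 31  −1 ⇒ G_4=30
G_4=30  [base 7] 4·7 + 2  →[7↦8]→  4·8 + 2 = 34  −1 ⇒ G_5=33
G_5=33  [base 8] 4·8 + 1  →[8↦9]→  4·9 + 1 = 37  −1 ⇒ G_6=36
G_6=36  [base 9] 4·9  →[9↦10]→  4·10 = 40  −1 ⇒ G_7=39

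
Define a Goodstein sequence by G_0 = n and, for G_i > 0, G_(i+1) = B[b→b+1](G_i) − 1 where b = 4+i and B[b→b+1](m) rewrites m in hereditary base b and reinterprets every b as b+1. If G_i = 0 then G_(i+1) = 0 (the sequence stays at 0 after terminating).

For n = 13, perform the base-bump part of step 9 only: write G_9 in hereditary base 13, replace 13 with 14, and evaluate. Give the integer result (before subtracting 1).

24

13 —HB4→ 3·4 + 1 —bump→ 3·5 + 1 = 16 —(−1)→ 15
15 —HB5→ 3·5 —bump→ 3·6 = 18 —(−1)→ 17
17 —HB6→ 2·6 + 5 —bump→ 2·7 + 5 = 19 —(−1)→ 18
18 —HB7→ 2·7 + 4 —bump→ 2·8 + 4 = 20 —(−1)→ 19
19 —HB8→ 2·8 + 3 —bump→ 2·9 + 3 = 21 —(−1)→ 20
20 —HB9→ 2·9 + 2 —bump→ 2·10 + 2 = 22 —(−1)→ 21
21 —HB10→ 2·10 + 1 —bump→ 2·11 + 1 = 23 —(−1)→ 22
22 —HB11→ 2·11 —bump→ 2·12 = 24 —(−1)→ 23
23 —HB12→ 12 + 11 —bump→ 13 + 11 = 24 —(−1)→ 23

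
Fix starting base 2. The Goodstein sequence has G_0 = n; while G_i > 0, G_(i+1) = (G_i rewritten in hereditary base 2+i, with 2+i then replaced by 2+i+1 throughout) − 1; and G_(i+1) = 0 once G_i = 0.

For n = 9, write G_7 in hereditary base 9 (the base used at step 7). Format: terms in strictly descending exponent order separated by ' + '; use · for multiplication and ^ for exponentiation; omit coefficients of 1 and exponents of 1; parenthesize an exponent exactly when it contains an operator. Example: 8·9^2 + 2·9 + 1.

base 2: 9 = 2^(2 + 1) + 1; at 3: 3^(3 + 1) + 1 = 82; next = 81
base 3: 81 = 3^(3 + 1); at 4: 4^(4 + 1) = 1024; next = 1023
base 4: 1023 = 3·4^4 + 3·4^3 + 3·4^2 + 3·4 + 3; at 5: 3·5^5 + 3·5^3 + 3·5^2 + 3·5 + 3 = 9843; next = 9842
base 5: 9842 = 3·5^5 + 3·5^3 + 3·5^2 + 3·5 + 2; at 6: 3·6^6 + 3·6^3 + 3·6^2 + 3·6 + 2 = 140744; next = 140743
base 6: 140743 = 3·6^6 + 3·6^3 + 3·6^2 + 3·6 + 1; at 7: 3·7^7 + 3·7^3 + 3·7^2 + 3·7 + 1 = 2471827; next = 2471826
base 7: 2471826 = 3·7^7 + 3·7^3 + 3·7^2 + 3·7; at 8: 3·8^8 + 3·8^3 + 3·8^2 + 3·8 = 50333400; next = 50333399
base 8: 50333399 = 3·8^8 + 3·8^3 + 3·8^2 + 2·8 + 7; at 9: 3·9^9 + 3·9^3 + 3·9^2 + 2·9 + 7 = 1162263922; next = 1162263921
base 9: 1162263921 = 3·9^9 + 3·9^3 + 3·9^2 + 2·9 + 6; at 10: 3·10^10 + 3·10^3 + 3·10^2 + 2·10 + 6 = 30000003326; next = 30000003325

3·9^9 + 3·9^3 + 3·9^2 + 2·9 + 6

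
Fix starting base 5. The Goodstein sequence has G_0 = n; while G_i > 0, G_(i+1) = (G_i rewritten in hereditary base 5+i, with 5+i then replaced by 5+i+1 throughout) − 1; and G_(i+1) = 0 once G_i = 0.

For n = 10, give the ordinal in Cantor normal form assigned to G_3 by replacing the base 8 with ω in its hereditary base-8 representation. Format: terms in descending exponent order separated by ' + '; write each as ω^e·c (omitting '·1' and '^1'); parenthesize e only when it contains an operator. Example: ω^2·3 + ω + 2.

ω + 3

(0) 10|_5 = 2·5 ↦ 2·6|_6 = 12 ⇒ 11
(1) 11|_6 = 6 + 5 ↦ 7 + 5|_7 = 12 ⇒ 11
(2) 11|_7 = 7 + 4 ↦ 8 + 4|_8 = 12 ⇒ 11
(3) 11|_8 = 8 + 3 ↦ 9 + 3|_9 = 12 ⇒ 11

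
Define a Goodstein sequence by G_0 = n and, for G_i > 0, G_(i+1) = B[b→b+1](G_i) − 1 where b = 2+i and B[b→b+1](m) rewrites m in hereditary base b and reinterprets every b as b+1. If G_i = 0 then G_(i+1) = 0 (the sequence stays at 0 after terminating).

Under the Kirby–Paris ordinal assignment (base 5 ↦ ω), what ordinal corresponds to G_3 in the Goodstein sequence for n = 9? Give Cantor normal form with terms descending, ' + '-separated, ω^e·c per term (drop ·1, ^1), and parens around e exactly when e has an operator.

ω^ω·3 + ω^3·3 + ω^2·3 + ω·3 + 2

G_0=9  [base 2] 2^(2 + 1) + 1  →[2↦3]→  3^(3 + 1) + 1 = 82  −1 ⇒ G_1=81
G_1=81  [base 3] 3^(3 + 1)  →[3↦4]→  4^(4 + 1) = 1024  −1 ⇒ G_2=1023
G_2=1023  [base 4] 3·4^4 + 3·4^3 + 3·4^2 + 3·4 + 3  →[4↦5]→  3·5^5 + 3·5^3 + 3·5^2 + 3·5 + 3 = 9843  −1 ⇒ G_3=9842
G_3=9842  [base 5] 3·5^5 + 3·5^3 + 3·5^2 + 3·5 + 2  →[5↦6]→  3·6^6 + 3·6^3 + 3·6^2 + 3·6 + 2 = 140744  −1 ⇒ G_4=140743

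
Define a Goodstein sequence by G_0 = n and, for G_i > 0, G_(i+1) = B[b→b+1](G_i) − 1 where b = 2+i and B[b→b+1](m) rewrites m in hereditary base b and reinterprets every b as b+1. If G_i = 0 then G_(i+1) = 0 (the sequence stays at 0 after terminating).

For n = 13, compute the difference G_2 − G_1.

(0) 13|_2 = 2^(2 + 1) + 2^2 + 1 ↦ 3^(3 + 1) + 3^3 + 1|_3 = 109 ⇒ 108
(1) 108|_3 = 3^(3 + 1) + 3^3 ↦ 4^(4 + 1) + 4^4|_4 = 1280 ⇒ 1279

1171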